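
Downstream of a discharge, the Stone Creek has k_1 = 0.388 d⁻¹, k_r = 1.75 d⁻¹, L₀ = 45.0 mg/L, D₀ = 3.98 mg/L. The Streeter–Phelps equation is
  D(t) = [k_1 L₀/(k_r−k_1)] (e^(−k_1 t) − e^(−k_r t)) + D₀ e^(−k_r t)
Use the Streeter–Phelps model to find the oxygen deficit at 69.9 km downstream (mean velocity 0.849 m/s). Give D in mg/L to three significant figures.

Travel time t = x/v = 69.9 km / (0.849 m/s) = 69900 m / 0.849 m/s = 82330 s = 0.9529 d.
k_1 L₀/(k_r−k_1) = 0.388×45.0/(1.75−0.388) = 17.46/1.362 = 12.82 mg/L.
e^(−k_1 t) = e^(−0.388×0.9529) = 0.6909; e^(−k_r t) = e^(−1.75×0.9529) = 0.1887.
D = 12.82 × (0.6909 − 0.1887) + 3.98 × 0.1887 = 6.438 + 0.7510 = 7.189 mg/L.

D ≈ 7.19 mg/L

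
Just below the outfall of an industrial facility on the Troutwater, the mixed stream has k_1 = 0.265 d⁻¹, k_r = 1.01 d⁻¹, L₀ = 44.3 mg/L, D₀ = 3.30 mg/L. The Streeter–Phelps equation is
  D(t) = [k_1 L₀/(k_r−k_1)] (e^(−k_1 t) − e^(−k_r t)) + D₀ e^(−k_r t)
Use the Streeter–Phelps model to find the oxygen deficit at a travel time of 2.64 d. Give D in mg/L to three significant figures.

D ≈ 6.96 mg/L

k_1 L₀/(k_r−k_1) = 0.265×44.3/(1.01−0.265) = 11.74/0.7450 = 15.76 mg/L.
e^(−k_1 t) = e^(−0.265×2.640) = 0.4968; e^(−k_r t) = e^(−1.01×2.640) = 0.06950.
D = 15.76 × (0.4968 − 0.06950) + 3.30 × 0.06950 = 6.733 + 0.2294 = 6.962 mg/L.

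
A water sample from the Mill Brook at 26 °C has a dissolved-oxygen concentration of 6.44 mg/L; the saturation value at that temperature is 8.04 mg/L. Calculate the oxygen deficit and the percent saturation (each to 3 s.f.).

D ≈ 1.60 mg/L; 80.1 % saturation

D = C_s − C = 8.04 − 6.44 = 1.60 mg/L.
% saturation = 6.44/8.04 × 100 = 80.1 %.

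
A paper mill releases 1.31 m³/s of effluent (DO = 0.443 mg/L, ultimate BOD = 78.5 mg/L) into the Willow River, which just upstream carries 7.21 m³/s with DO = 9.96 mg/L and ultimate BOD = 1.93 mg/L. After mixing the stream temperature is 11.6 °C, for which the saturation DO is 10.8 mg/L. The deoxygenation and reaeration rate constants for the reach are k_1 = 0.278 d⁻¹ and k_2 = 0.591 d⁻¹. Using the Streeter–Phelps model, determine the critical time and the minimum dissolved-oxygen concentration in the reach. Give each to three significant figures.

Mixed DO = (7.21×9.96 + 1.31×0.443)/(7.21+1.31) = 72.39/8.520 = 8.497 mg/L.
Mixed L₀ = (7.21×1.93 + 1.31×78.5)/(8.520) = 116.8/8.520 = 13.70 mg/L.
Initial deficit D₀ = C_s − DO₀ = 10.8 − 8.497 = 2.303 mg/L.
t_c = (1/0.3130) ln[(0.591/0.278)(1 − 2.303×0.3130/(0.278×13.70))] = 3.195 × ln(1.724) = 1.739 d.
D_c = (0.278/0.591) × 13.70 × e^(−0.278×1.739) = 0.4704 × 13.70 × 0.6166 = 3.975 mg/L.
Minimum DO = 10.8 − 3.975 = 6.825 mg/L.

t_c ≈ 1.74 d; minimum DO ≈ 6.83 mg/L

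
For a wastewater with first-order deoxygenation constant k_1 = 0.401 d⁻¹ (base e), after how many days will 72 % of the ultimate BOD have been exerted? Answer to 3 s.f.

y/L₀ = 1 − e^(−k_1 t) = 0.72 ⇒ e^(−k_1 t) = 0.280
t = −ln(0.280) / 0.401 = 1.273 / 0.401 = 3.174 d.

t ≈ 3.17 d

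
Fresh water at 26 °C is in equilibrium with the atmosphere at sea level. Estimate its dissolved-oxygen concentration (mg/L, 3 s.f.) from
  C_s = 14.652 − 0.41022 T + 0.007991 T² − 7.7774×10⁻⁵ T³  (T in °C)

C_s = 14.652 − 0.41022×26 + 0.007991×26² − 7.7774×10⁻⁵×26³ = 8.021 mg/L.

C_s ≈ 8.02 mg/L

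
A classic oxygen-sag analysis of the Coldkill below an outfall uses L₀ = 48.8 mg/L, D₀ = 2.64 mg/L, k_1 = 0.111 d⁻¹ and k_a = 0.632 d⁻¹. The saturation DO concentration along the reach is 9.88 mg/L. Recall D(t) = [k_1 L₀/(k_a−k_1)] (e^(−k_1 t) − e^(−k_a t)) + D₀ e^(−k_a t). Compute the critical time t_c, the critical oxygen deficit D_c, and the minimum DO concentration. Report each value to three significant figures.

With k_a/k_1 = 5.694 and 1 − D₀(k_a−k_1)/(k_1 L₀) = 0.7461,
t_c = ln(5.694 × 0.7461) / (0.632 − 0.111) = ln(4.248) / 0.5210 = 1.446/0.5210 = 2.776 d.
D_c = (k_1/k_a) L₀ e^(−k_1 t_c) = (0.111/0.632) × 48.8 × e^(−0.111×2.776) = 0.1756 × 48.8 × 0.7348 = 6.298 mg/L.
Minimum DO = C_s − D_c = 9.88 − 6.298 = 3.582 mg/L.

t_c ≈ 2.78 d; D_c ≈ 6.30 mg/L; min DO ≈ 3.58 mg/L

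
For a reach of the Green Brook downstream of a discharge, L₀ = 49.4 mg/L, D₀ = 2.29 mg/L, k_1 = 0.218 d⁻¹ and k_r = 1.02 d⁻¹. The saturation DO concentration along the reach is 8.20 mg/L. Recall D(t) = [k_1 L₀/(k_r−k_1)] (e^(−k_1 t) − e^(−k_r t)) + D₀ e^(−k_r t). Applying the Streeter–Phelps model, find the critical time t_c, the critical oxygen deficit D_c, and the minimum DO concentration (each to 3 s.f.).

With k_r/k_1 = 4.679 and 1 − D₀(k_r−k_1)/(k_1 L₀) = 0.8295,
t_c = ln(4.679 × 0.8295) / (1.02 − 0.218) = ln(3.881) / 0.8020 = 1.356/0.8020 = 1.691 d.
L(t_c) = L₀ e^(−k_1 t_c) = 49.4 × 0.6917 = 34.17 mg/L, and at the critical point k_r D_c = k_1 L, so D_c = (0.218/1.02) × 34.17 = 7.303 mg/L.
Minimum DO = C_s − D_c = 8.20 − 7.303 = 0.8971 mg/L.

t_c ≈ 1.69 d; D_c ≈ 7.30 mg/L; min DO ≈ 0.897 mg/L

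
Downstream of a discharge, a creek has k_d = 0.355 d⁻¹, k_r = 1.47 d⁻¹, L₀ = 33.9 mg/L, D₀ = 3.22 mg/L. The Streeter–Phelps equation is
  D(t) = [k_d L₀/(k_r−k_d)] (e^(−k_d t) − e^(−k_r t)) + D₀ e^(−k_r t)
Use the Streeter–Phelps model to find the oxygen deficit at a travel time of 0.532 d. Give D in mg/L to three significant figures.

D ≈ 5.47 mg/L

k_d L₀/(k_r−k_d) = 0.355×33.9/(1.47−0.355) = 12.03/1.115 = 10.79 mg/L.
e^(−k_d t) = e^(−0.355×0.5320) = 0.8279; e^(−k_r t) = e^(−1.47×0.5320) = 0.4575.
D = 10.79 × (0.8279 − 0.4575) + 3.22 × 0.4575 = 3.998 + 1.473 = 5.471 mg/L.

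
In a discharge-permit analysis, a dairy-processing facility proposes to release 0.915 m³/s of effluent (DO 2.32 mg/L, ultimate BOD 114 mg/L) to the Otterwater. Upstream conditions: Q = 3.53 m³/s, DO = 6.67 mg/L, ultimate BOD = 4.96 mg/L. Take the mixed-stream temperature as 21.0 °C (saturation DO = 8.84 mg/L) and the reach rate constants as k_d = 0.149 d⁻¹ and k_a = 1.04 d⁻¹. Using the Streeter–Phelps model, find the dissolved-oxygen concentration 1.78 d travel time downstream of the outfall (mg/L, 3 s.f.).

Mixed DO = (3.53×6.67 + 0.915×2.32)/(3.53+0.915) = 25.67/4.445 = 5.775 mg/L.
Mixed L₀ = (3.53×4.96 + 0.915×114)/(4.445) = 121.8/4.445 = 27.41 mg/L.
Initial deficit D₀ = C_s − DO₀ = 8.84 − 5.775 = 3.065 mg/L.
D(1.78) = [0.149×27.41/(1.04−0.149)](e^(−0.149×1.78) − e^(−1.04×1.78)) + 3.065 e^(−1.04×1.78)
= 4.583 × (0.7670 − 0.1570) + 3.065 × 0.1570 = 3.277 mg/L.
DO = 8.84 − 3.277 = 5.563 mg/L.

DO ≈ 5.56 mg/L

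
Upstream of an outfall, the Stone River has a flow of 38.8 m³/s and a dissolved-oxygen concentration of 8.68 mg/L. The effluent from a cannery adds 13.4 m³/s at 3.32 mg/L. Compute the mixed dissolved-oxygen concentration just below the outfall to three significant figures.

7.30 mg/L

Flow-weighted mixing: C = (Q_r C_r + Q_w C_w)/(Q_r + Q_w)
= (38.8×8.68 + 13.4×3.32)/(38.8 + 13.4) = 381.3/52.20 = 7.304 mg/L.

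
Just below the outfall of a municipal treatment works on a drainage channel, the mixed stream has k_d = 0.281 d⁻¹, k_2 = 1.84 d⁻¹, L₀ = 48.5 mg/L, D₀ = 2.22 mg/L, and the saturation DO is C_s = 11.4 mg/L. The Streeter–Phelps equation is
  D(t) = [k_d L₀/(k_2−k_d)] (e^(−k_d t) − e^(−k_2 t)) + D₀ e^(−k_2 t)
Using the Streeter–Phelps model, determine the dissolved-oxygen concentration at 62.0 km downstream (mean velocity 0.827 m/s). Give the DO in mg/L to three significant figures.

DO ≈ 5.87 mg/L

Travel time t = x/v = 62.0 km / (0.827 m/s) = 62000 m / 0.827 m/s = 74970 s = 0.8677 d.
k_d L₀/(k_2−k_d) = 0.281×48.5/(1.84−0.281) = 13.63/1.559 = 8.742 mg/L.
e^(−k_d t) = e^(−0.281×0.8677) = 0.7836; e^(−k_2 t) = e^(−1.84×0.8677) = 0.2026.
D = 8.742 × (0.7836 − 0.2026) + 2.22 × 0.2026 = 5.079 + 0.4497 = 5.529 mg/L.
DO = C_s − D = 11.4 − 5.529 = 5.871 mg/L.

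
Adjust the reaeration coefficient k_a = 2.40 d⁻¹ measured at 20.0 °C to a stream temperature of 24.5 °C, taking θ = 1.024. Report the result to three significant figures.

k_a(T₂) = k_a(T₁) · θ^(T₂−T₁) = 2.40 × 1.024^(24.5−20.0)
= 2.40 × 1.024^4.50 = 2.40 × 1.113 = 2.670 d⁻¹.

k_a ≈ 2.67 d⁻¹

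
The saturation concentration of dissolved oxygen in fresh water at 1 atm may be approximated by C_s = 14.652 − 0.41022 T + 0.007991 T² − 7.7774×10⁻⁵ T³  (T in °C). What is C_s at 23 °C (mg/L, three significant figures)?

C_s = 14.652 − 0.41022×23 + 0.007991×23² − 7.7774×10⁻⁵×23³ = 8.498 mg/L.

C_s ≈ 8.50 mg/L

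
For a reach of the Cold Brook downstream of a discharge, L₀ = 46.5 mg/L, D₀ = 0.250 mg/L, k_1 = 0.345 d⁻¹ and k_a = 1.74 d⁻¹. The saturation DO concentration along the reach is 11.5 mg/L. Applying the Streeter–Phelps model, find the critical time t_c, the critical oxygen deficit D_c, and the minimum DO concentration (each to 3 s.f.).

t_c ≈ 1.14 d; D_c ≈ 6.21 mg/L; min DO ≈ 5.29 mg/L

t_c = [1/(k_a−k_1)] ln[(k_a/k_1)(1 − D₀(k_a−k_1)/(k_1 L₀))]
= [1/(1.74−0.345)] ln[(1.74/0.345)(1 − 0.250×1.395/(0.345×46.5))]
= (1/1.395) ln[5.043 × 0.9783] = 0.7168 × ln(4.934) = 0.7168 × 1.596 = 1.144 d.
D_c = (k_1/k_a) L₀ e^(−k_1 t_c) = (0.345/1.74) × 46.5 × e^(−0.345×1.144) = 0.1983 × 46.5 × 0.6739 = 6.213 mg/L.
Minimum DO = C_s − D_c = 11.5 − 6.213 = 5.287 mg/L.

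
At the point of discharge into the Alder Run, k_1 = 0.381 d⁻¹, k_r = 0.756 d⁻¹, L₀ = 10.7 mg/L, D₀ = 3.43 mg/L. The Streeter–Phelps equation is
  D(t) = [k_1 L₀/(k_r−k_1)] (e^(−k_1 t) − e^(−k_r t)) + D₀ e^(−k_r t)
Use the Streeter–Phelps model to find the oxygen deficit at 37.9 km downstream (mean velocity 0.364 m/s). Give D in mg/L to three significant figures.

D ≈ 3.88 mg/L

Travel time t = x/v = 37.9 km / (0.364 m/s) = 37900 m / 0.364 m/s = 104100 s = 1.205 d.
k_1 L₀/(k_r−k_1) = 0.381×10.7/(0.756−0.381) = 4.077/0.3750 = 10.87 mg/L.
e^(−k_1 t) = e^(−0.381×1.205) = 0.6318; e^(−k_r t) = e^(−0.756×1.205) = 0.4021.
D = 10.87 × (0.6318 − 0.4021) + 3.43 × 0.4021 = 2.497 + 1.379 = 3.877 mg/L.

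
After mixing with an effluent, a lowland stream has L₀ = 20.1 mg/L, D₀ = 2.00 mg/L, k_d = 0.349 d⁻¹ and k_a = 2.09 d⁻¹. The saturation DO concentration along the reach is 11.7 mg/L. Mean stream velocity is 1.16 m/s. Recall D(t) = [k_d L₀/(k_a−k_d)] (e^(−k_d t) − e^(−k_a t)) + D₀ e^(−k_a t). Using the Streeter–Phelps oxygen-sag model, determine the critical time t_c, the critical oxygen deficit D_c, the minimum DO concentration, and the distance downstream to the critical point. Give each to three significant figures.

t_c = [1/(k_a−k_d)] ln[(k_a/k_d)(1 − D₀(k_a−k_d)/(k_d L₀))]
= [1/(2.09−0.349)] ln[(2.09/0.349)(1 − 2.00×1.741/(0.349×20.1))]
= (1/1.741) ln[5.989 × 0.5036] = 0.5744 × ln(3.016) = 0.5744 × 1.104 = 0.6341 d.
D_c = (k_d/k_a) L₀ e^(−k_d t_c) = (0.349/2.09) × 20.1 × e^(−0.349×0.6341) = 0.1670 × 20.1 × 0.8015 = 2.690 mg/L.
Minimum DO = C_s − D_c = 11.7 − 2.690 = 9.010 mg/L.
x_c = v t_c = 1.16 m/s × 0.6341 d × 86400 s/d = 63550 m ≈ 63.5 km.

t_c ≈ 0.634 d; D_c ≈ 2.69 mg/L; min DO ≈ 9.01 mg/L; x_c ≈ 63.5 km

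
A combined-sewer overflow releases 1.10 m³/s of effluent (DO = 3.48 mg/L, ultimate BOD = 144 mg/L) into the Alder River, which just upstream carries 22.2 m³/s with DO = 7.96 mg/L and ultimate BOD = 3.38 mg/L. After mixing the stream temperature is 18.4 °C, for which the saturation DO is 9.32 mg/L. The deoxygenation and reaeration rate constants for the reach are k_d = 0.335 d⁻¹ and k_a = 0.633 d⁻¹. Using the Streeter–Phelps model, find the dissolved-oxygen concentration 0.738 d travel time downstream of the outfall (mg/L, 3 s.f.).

DO ≈ 6.60 mg/L

Mixed DO = (22.2×7.96 + 1.10×3.48)/(22.2+1.10) = 180.5/23.30 = 7.748 mg/L.
Mixed L₀ = (22.2×3.38 + 1.10×144)/(23.30) = 233.4/23.30 = 10.02 mg/L.
Initial deficit D₀ = C_s − DO₀ = 9.32 − 7.748 = 1.572 mg/L.
D(0.738) = [0.335×10.02/(0.633−0.335)](e^(−0.335×0.738) − e^(−0.633×0.738)) + 1.572 e^(−0.633×0.738)
= 11.26 × (0.7810 − 0.6268) + 1.572 × 0.6268 = 2.721 mg/L.
DO = 9.32 − 2.721 = 6.599 mg/L.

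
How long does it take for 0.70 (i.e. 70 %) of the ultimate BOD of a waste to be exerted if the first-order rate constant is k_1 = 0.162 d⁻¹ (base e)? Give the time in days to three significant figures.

y/L₀ = 1 − e^(−k_1 t) = 0.70 ⇒ e^(−k_1 t) = 0.300
t = −ln(0.300) / 0.162 = 1.204 / 0.162 = 7.432 d.

t ≈ 7.43 d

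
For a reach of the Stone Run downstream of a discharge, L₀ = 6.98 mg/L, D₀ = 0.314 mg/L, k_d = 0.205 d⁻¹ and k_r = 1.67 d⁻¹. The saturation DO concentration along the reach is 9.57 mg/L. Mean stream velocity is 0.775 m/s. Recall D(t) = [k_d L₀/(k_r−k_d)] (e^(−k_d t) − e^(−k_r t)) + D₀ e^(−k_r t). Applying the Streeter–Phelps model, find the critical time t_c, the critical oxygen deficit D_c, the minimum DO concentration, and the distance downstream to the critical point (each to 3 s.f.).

t_c ≈ 1.17 d; D_c ≈ 0.675 mg/L; min DO ≈ 8.90 mg/L; x_c ≈ 78.1 km

At the critical point dD/dt = 0, so k_d L₀ e^(−k_d t) = k_r D. Substituting D(t) from the Streeter–Phelps equation and solving for t gives
t_c = ln[(k_r/k_d)(1 − D₀(k_r−k_d)/(k_d L₀))] / (k_r−k_d).
Here k_r−k_d = 1.465 d⁻¹ and 1 − D₀(k_r−k_d)/(k_d L₀) = 1 − 0.314×1.465/(0.205×6.98) = 0.6785, so
t_c = ln(8.146 × 0.6785) / 1.465 = 1.710 / 1.465 = 1.167 d.
L(t_c) = L₀ e^(−k_d t_c) = 6.98 × 0.7872 = 5.495 mg/L, and at the critical point k_r D_c = k_d L, so D_c = (0.205/1.67) × 5.495 = 0.6745 mg/L.
Minimum DO = C_s − D_c = 9.57 − 0.6745 = 8.895 mg/L.
x_c = v t_c = 0.775 m/s × 1.167 d × 86400 s/d = 78150 m ≈ 78.1 km.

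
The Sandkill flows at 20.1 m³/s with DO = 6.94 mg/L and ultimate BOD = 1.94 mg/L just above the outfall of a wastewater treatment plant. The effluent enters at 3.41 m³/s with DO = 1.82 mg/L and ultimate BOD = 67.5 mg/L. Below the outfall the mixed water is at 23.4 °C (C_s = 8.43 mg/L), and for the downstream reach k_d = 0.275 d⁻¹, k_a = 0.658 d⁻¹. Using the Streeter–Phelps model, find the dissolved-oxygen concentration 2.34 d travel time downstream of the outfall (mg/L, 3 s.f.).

Mixed DO = (20.1×6.94 + 3.41×1.82)/(20.1+3.41) = 145.7/23.51 = 6.197 mg/L.
Mixed L₀ = (20.1×1.94 + 3.41×67.5)/(23.51) = 269.2/23.51 = 11.45 mg/L.
Initial deficit D₀ = C_s − DO₀ = 8.43 − 6.197 = 2.233 mg/L.
D(2.34) = [0.275×11.45/(0.658−0.275)](e^(−0.275×2.34) − e^(−0.658×2.34)) + 2.233 e^(−0.658×2.34)
= 8.221 × (0.5255 − 0.2144) + 2.233 × 0.2144 = 3.035 mg/L.
DO = 8.43 − 3.035 = 5.395 mg/L.

DO ≈ 5.39 mg/L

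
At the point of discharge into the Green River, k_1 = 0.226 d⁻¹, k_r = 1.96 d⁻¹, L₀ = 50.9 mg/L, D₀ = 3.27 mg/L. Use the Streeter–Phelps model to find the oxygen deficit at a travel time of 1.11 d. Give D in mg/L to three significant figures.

k_1 L₀/(k_r−k_1) = 0.226×50.9/(1.96−0.226) = 11.50/1.734 = 6.634 mg/L.
e^(−k_1 t) = e^(−0.226×1.110) = 0.7781; e^(−k_r t) = e^(−1.96×1.110) = 0.1135.
D = 6.634 × (0.7781 − 0.1135) + 3.27 × 0.1135 = 4.409 + 0.3713 = 4.780 mg/L.

D ≈ 4.78 mg/L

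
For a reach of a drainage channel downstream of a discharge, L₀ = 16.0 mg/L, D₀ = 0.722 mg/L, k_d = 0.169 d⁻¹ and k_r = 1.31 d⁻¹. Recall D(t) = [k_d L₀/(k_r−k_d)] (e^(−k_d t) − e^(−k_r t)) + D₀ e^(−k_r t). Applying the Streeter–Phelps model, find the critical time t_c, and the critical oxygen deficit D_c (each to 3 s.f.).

t_c = [1/(k_r−k_d)] ln[(k_r/k_d)(1 − D₀(k_r−k_d)/(k_d L₀))]
= [1/(1.31−0.169)] ln[(1.31/0.169)(1 − 0.722×1.141/(0.169×16.0))]
= (1/1.141) ln[7.751 × 0.6953] = 0.8764 × ln(5.390) = 0.8764 × 1.685 = 1.476 d.
D_c = (k_d/k_r) L₀ e^(−k_d t_c) = (0.169/1.31) × 16.0 × e^(−0.169×1.476) = 0.1290 × 16.0 × 0.7792 = 1.608 mg/L.

t_c ≈ 1.48 d; D_c ≈ 1.61 mg/L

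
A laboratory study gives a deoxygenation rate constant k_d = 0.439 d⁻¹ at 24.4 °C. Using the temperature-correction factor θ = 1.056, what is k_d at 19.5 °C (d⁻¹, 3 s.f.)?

k_d ≈ 0.336 d⁻¹

k_d(T₂) = k_d(T₁) · θ^(T₂−T₁) = 0.439 × 1.056^(19.5−24.4)
= 0.439 × 1.056^-4.90 = 0.439 × 0.7657 = 0.3361 d⁻¹.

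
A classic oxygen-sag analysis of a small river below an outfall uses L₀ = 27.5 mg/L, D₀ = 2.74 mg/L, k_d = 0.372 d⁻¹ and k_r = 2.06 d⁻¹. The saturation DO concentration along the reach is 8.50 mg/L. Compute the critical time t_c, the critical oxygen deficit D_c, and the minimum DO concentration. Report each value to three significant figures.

With k_r/k_d = 5.538 and 1 − D₀(k_r−k_d)/(k_d L₀) = 0.5479,
t_c = ln(5.538 × 0.5479) / (2.06 − 0.372) = ln(3.034) / 1.688 = 1.110/1.688 = 0.6575 d.
L(t_c) = L₀ e^(−k_d t_c) = 27.5 × 0.7830 = 21.53 mg/L, and at the critical point k_r D_c = k_d L, so D_c = (0.372/2.06) × 21.53 = 3.889 mg/L.
Minimum DO = C_s − D_c = 8.50 − 3.889 = 4.611 mg/L.

t_c ≈ 0.658 d; D_c ≈ 3.89 mg/L; min DO ≈ 4.61 mg/L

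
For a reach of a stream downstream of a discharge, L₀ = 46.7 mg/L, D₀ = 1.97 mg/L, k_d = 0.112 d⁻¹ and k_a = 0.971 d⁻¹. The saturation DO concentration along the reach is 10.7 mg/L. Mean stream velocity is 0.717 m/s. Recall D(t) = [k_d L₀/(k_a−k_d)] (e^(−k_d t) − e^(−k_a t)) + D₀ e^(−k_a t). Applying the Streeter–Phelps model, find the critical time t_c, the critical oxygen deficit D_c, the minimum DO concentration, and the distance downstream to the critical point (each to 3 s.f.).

t_c = [1/(k_a−k_d)] ln[(k_a/k_d)(1 − D₀(k_a−k_d)/(k_d L₀))]
= [1/(0.971−0.112)] ln[(0.971/0.112)(1 − 1.97×0.8590/(0.112×46.7))]
= (1/0.8590) ln[8.670 × 0.6765] = 1.164 × ln(5.865) = 1.164 × 1.769 = 2.059 d.
L(t_c) = L₀ e^(−k_d t_c) = 46.7 × 0.7940 = 37.08 mg/L, and at the critical point k_a D_c = k_d L, so D_c = (0.112/0.971) × 37.08 = 4.277 mg/L.
Minimum DO = C_s − D_c = 10.7 − 4.277 = 6.423 mg/L.
x_c = v t_c = 0.717 m/s × 2.059 d × 86400 s/d = 127600 m ≈ 128 km.

t_c ≈ 2.06 d; D_c ≈ 4.28 mg/L; min DO ≈ 6.42 mg/L; x_c ≈ 128 km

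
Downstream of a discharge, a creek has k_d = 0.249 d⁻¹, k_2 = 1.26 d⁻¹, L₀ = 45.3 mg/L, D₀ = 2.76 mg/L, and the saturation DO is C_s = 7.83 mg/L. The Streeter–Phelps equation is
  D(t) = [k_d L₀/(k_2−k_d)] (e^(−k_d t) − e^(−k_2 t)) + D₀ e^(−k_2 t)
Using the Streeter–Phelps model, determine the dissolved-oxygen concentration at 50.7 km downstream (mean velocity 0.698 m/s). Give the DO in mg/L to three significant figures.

DO ≈ 1.69 mg/L

Travel time t = x/v = 50.7 km / (0.698 m/s) = 50700 m / 0.698 m/s = 72640 s = 0.8407 d.
k_d L₀/(k_2−k_d) = 0.249×45.3/(1.26−0.249) = 11.28/1.011 = 11.16 mg/L.
e^(−k_d t) = e^(−0.249×0.8407) = 0.8111; e^(−k_2 t) = e^(−1.26×0.8407) = 0.3467.
D = 11.16 × (0.8111 − 0.3467) + 2.76 × 0.3467 = 5.182 + 0.9569 = 6.138 mg/L.
DO = C_s − D = 7.83 − 6.138 = 1.692 mg/L.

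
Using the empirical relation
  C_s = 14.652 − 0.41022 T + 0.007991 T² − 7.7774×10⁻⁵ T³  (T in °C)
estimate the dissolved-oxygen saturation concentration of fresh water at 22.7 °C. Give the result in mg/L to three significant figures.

C_s = 14.652 − 0.41022×22.7 + 0.007991×22.7² − 7.7774×10⁻⁵×22.7³ = 8.548 mg/L.

C_s ≈ 8.55 mg/L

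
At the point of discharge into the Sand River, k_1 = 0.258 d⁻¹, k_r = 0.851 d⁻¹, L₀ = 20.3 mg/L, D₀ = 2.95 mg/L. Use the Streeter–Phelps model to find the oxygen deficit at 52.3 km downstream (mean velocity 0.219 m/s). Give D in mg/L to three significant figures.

D ≈ 3.77 mg/L

Travel time t = x/v = 52.3 km / (0.219 m/s) = 52300 m / 0.219 m/s = 238800 s = 2.764 d.
k_1 L₀/(k_r−k_1) = 0.258×20.3/(0.851−0.258) = 5.237/0.5930 = 8.832 mg/L.
e^(−k_1 t) = e^(−0.258×2.764) = 0.4901; e^(−k_r t) = e^(−0.851×2.764) = 0.09516.
D = 8.832 × (0.4901 − 0.09516) + 2.95 × 0.09516 = 3.488 + 0.2807 = 3.769 mg/L.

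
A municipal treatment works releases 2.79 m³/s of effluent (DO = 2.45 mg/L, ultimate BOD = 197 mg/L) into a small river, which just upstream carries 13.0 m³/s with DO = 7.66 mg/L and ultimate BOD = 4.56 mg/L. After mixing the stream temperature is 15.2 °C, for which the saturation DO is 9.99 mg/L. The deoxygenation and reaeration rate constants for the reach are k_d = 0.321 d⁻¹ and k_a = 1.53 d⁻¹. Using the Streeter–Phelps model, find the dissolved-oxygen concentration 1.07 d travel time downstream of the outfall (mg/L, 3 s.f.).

Mixed DO = (13.0×7.66 + 2.79×2.45)/(13.0+2.79) = 106.4/15.79 = 6.739 mg/L.
Mixed L₀ = (13.0×4.56 + 2.79×197)/(15.79) = 608.9/15.79 = 38.56 mg/L.
Initial deficit D₀ = C_s − DO₀ = 9.99 − 6.739 = 3.251 mg/L.
D(1.07) = [0.321×38.56/(1.53−0.321)](e^(−0.321×1.07) − e^(−1.53×1.07)) + 3.251 e^(−1.53×1.07)
= 10.24 × (0.7093 − 0.1945) + 3.251 × 0.1945 = 5.903 mg/L.
DO = 9.99 − 5.903 = 4.087 mg/L.

DO ≈ 4.09 mg/L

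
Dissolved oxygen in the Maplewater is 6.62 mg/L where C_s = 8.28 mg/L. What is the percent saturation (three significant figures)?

% saturation = C/C_s × 100 = 6.62/8.28 × 100 = 80.0 %.

80.0 % saturation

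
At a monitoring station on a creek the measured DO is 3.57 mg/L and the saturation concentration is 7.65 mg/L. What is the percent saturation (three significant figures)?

% saturation = C/C_s × 100 = 3.57/7.65 × 100 = 46.7 %.

46.7 % saturation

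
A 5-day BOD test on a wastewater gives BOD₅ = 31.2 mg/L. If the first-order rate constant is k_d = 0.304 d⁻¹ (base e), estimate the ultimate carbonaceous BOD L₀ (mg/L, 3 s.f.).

L₀ ≈ 39.9 mg/L

BOD₅ = L₀(1 − e^(−5k_d)) ⇒ L₀ = BOD₅ / (1 − e^(−5×0.304))
= 31.2 / (1 − 0.2187) = 31.2 / 0.7813 = 39.93 mg/L.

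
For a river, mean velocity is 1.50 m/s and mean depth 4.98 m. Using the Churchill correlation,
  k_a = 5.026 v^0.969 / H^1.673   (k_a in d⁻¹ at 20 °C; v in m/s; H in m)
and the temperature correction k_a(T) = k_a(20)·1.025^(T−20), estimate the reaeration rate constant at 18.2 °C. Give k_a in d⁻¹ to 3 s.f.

k_a ≈ 0.485 d⁻¹

k_a(20) = 5.026 × 1.50^0.969 / 4.98^1.673 = 5.026 × 1.481 / 14.67 = 0.5074 d⁻¹.
k_a(18.2) = 0.5074 × 1.025^(18.2−20) = 0.5074 × 0.9565 = 0.4854 d⁻¹.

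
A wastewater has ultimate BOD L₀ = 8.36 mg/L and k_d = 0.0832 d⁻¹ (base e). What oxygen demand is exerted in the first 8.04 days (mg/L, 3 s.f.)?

y ≈ 4.08 mg/L

y_t = L₀(1 − e^(−k_d t)) = 8.36 × (1 − e^(−0.0832×8.04))
= 8.36 × (1 − 0.5123) = 8.36 × 0.4877 = 4.078 mg/L.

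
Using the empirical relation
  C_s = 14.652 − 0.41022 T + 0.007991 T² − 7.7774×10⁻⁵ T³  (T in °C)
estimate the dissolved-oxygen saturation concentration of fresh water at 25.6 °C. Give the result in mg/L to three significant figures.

C_s ≈ 8.08 mg/L

C_s = 14.652 − 0.41022×25.6 + 0.007991×25.6² − 7.7774×10⁻⁵×25.6³ = 8.083 mg/L.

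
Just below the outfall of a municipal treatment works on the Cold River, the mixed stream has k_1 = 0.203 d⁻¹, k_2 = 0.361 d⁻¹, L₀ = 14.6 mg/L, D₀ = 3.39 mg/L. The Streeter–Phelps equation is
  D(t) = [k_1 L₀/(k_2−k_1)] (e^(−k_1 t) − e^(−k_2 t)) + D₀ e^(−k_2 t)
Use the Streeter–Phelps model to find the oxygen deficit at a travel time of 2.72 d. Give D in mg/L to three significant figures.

k_1 L₀/(k_2−k_1) = 0.203×14.6/(0.361−0.203) = 2.964/0.1580 = 18.76 mg/L.
e^(−k_1 t) = e^(−0.203×2.720) = 0.5757; e^(−k_2 t) = e^(−0.361×2.720) = 0.3746.
D = 18.76 × (0.5757 − 0.3746) + 3.39 × 0.3746 = 3.773 + 1.270 = 5.042 mg/L.

D ≈ 5.04 mg/L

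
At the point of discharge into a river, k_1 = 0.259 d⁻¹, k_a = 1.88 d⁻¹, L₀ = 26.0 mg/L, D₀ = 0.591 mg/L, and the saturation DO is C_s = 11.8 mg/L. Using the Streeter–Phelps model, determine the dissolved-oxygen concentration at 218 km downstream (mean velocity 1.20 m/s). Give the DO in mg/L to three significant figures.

DO ≈ 9.46 mg/L

Travel time t = x/v = 218 km / (1.20 m/s) = 218000 m / 1.20 m/s = 181700 s = 2.103 d.
k_1 L₀/(k_a−k_1) = 0.259×26.0/(1.88−0.259) = 6.734/1.621 = 4.154 mg/L.
e^(−k_1 t) = e^(−0.259×2.103) = 0.5801; e^(−k_a t) = e^(−1.88×2.103) = 0.01920.
D = 4.154 × (0.5801 − 0.01920) + 0.591 × 0.01920 = 2.330 + 0.01135 = 2.341 mg/L.
DO = C_s − D = 11.8 − 2.341 = 9.459 mg/L.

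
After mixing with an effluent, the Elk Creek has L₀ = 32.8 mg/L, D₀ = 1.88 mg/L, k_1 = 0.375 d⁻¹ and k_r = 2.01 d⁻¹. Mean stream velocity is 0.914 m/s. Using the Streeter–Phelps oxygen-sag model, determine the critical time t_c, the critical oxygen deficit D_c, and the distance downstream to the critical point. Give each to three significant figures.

t_c ≈ 0.851 d; D_c ≈ 4.45 mg/L; x_c ≈ 67.2 km

At the critical point dD/dt = 0, so k_1 L₀ e^(−k_1 t) = k_r D. Substituting D(t) from the Streeter–Phelps equation and solving for t gives
t_c = ln[(k_r/k_1)(1 − D₀(k_r−k_1)/(k_1 L₀))] / (k_r−k_1).
Here k_r−k_1 = 1.635 d⁻¹ and 1 − D₀(k_r−k_1)/(k_1 L₀) = 1 − 1.88×1.635/(0.375×32.8) = 0.7501, so
t_c = ln(5.360 × 0.7501) / 1.635 = 1.391 / 1.635 = 0.8510 d.
D_c = (k_1/k_r) L₀ e^(−k_1 t_c) = (0.375/2.01) × 32.8 × e^(−0.375×0.8510) = 0.1866 × 32.8 × 0.7268 = 4.447 mg/L.
x_c = v t_c = 0.914 m/s × 0.8510 d × 86400 s/d = 67200 m ≈ 67.2 km.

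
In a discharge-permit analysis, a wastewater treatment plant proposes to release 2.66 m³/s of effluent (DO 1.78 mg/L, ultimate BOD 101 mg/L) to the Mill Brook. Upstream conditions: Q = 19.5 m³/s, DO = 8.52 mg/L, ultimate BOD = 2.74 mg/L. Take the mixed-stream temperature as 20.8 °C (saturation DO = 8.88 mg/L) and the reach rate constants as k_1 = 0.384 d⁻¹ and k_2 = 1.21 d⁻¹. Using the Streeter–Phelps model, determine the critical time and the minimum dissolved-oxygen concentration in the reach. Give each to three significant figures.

Mixed DO = (19.5×8.52 + 2.66×1.78)/(19.5+2.66) = 170.9/22.16 = 7.711 mg/L.
Mixed L₀ = (19.5×2.74 + 2.66×101)/(22.16) = 322.1/22.16 = 14.53 mg/L.
Initial deficit D₀ = C_s − DO₀ = 8.88 − 7.711 = 1.169 mg/L.
t_c = (1/0.8260) ln[(1.21/0.384)(1 − 1.169×0.8260/(0.384×14.53))] = 1.211 × ln(2.606) = 1.160 d.
D_c = (0.384/1.21) × 14.53 × e^(−0.384×1.160) = 0.3174 × 14.53 × 0.6407 = 2.955 mg/L.
Minimum DO = 8.88 − 2.955 = 5.925 mg/L.

t_c ≈ 1.16 d; minimum DO ≈ 5.92 mg/L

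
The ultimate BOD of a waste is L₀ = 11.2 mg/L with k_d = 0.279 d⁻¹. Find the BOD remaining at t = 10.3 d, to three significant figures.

L ≈ 0.633 mg/L

L_t = L₀ e^(−k_d t) = 11.2 × e^(−0.279×10.3) = 11.2 × 0.05649 = 0.6327 mg/L.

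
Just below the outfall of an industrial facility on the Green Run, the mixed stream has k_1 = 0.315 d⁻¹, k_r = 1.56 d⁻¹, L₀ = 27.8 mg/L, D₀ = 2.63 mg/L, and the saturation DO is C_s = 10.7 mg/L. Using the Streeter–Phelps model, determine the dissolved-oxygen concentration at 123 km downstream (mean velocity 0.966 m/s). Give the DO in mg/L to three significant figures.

Travel time t = x/v = 123 km / (0.966 m/s) = 123000 m / 0.966 m/s = 127300 s = 1.474 d.
k_1 L₀/(k_r−k_1) = 0.315×27.8/(1.56−0.315) = 8.757/1.245 = 7.034 mg/L.
e^(−k_1 t) = e^(−0.315×1.474) = 0.6286; e^(−k_r t) = e^(−1.56×1.474) = 0.1004.
D = 7.034 × (0.6286 − 0.1004) + 2.63 × 0.1004 = 3.716 + 0.2639 = 3.980 mg/L.
DO = C_s − D = 10.7 − 3.980 = 6.720 mg/L.

DO ≈ 6.72 mg/L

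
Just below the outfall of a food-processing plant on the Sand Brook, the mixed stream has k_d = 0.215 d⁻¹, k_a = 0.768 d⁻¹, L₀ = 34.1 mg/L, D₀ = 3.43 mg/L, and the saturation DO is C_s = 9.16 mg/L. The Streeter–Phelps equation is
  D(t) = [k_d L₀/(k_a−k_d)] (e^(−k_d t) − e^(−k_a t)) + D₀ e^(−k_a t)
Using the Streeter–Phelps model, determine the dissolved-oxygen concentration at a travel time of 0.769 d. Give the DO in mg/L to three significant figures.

k_d L₀/(k_a−k_d) = 0.215×34.1/(0.768−0.215) = 7.332/0.5530 = 13.26 mg/L.
e^(−k_d t) = e^(−0.215×0.7690) = 0.8476; e^(−k_a t) = e^(−0.768×0.7690) = 0.5540.
D = 13.26 × (0.8476 − 0.5540) + 3.43 × 0.5540 = 3.893 + 1.900 = 5.793 mg/L.
DO = C_s − D = 9.16 − 5.793 = 3.367 mg/L.

DO ≈ 3.37 mg/L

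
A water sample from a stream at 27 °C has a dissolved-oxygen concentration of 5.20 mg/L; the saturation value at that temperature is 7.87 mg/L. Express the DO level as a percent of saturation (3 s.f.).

% saturation = C/C_s × 100 = 5.20/7.87 × 100 = 66.1 %.

66.1 % saturation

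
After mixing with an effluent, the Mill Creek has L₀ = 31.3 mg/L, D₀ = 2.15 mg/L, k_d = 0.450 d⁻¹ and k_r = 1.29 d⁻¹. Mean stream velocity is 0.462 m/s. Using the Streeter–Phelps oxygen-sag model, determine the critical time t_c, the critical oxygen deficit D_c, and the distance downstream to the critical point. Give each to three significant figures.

t_c ≈ 1.09 d; D_c ≈ 6.68 mg/L; x_c ≈ 43.5 km

With k_r/k_d = 2.867 and 1 − D₀(k_r−k_d)/(k_d L₀) = 0.8718,
t_c = ln(2.867 × 0.8718) / (1.29 − 0.450) = ln(2.499) / 0.8400 = 0.9159/0.8400 = 1.090 d.
L(t_c) = L₀ e^(−k_d t_c) = 31.3 × 0.6122 = 19.16 mg/L, and at the critical point k_r D_c = k_d L, so D_c = (0.450/1.29) × 19.16 = 6.684 mg/L.
x_c = v t_c = 0.462 m/s × 1.090 d × 86400 s/d = 43520 m ≈ 43.5 km.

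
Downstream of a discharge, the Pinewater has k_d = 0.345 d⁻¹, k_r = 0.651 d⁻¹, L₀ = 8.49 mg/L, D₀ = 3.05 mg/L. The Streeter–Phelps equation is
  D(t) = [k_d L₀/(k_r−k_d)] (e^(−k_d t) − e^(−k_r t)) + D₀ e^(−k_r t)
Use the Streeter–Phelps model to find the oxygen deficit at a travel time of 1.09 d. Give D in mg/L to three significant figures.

D ≈ 3.36 mg/L

k_d L₀/(k_r−k_d) = 0.345×8.49/(0.651−0.345) = 2.929/0.3060 = 9.572 mg/L.
e^(−k_d t) = e^(−0.345×1.090) = 0.6866; e^(−k_r t) = e^(−0.651×1.090) = 0.4918.
D = 9.572 × (0.6866 − 0.4918) + 3.05 × 0.4918 = 1.864 + 1.500 = 3.364 mg/L.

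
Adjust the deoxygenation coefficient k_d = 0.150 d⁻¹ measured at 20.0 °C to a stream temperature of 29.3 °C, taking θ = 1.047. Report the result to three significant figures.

k_d(T₂) = k_d(T₁) · θ^(T₂−T₁) = 0.150 × 1.047^(29.3−20.0)
= 0.150 × 1.047^9.30 = 0.150 × 1.533 = 0.2299 d⁻¹.

k_d ≈ 0.230 d⁻¹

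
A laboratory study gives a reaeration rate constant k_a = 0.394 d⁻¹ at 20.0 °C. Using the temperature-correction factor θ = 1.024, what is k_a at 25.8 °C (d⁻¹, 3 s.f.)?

k_a(T₂) = k_a(T₁) · θ^(T₂−T₁) = 0.394 × 1.024^(25.8−20.0)
= 0.394 × 1.024^5.80 = 0.394 × 1.147 = 0.4521 d⁻¹.

k_a ≈ 0.452 d⁻¹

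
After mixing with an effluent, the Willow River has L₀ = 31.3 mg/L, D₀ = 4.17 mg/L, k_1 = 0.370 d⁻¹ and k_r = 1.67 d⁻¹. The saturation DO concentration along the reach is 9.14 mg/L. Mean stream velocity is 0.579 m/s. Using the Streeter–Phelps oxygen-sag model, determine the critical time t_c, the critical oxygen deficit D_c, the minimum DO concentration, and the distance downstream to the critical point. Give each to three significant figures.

At the critical point dD/dt = 0, so k_1 L₀ e^(−k_1 t) = k_r D. Substituting D(t) from the Streeter–Phelps equation and solving for t gives
t_c = ln[(k_r/k_1)(1 − D₀(k_r−k_1)/(k_1 L₀))] / (k_r−k_1).
Here k_r−k_1 = 1.300 d⁻¹ and 1 − D₀(k_r−k_1)/(k_1 L₀) = 1 − 4.17×1.300/(0.370×31.3) = 0.5319, so
t_c = ln(4.514 × 0.5319) / 1.300 = 0.8758 / 1.300 = 0.6737 d.
L(t_c) = L₀ e^(−k_1 t_c) = 31.3 × 0.7794 = 24.39 mg/L, and at the critical point k_r D_c = k_1 L, so D_c = (0.370/1.67) × 24.39 = 5.405 mg/L.
Minimum DO = C_s − D_c = 9.14 − 5.405 = 3.735 mg/L.
x_c = v t_c = 0.579 m/s × 0.6737 d × 86400 s/d = 33700 m ≈ 33.7 km.

t_c ≈ 0.674 d; D_c ≈ 5.40 mg/L; min DO ≈ 3.74 mg/L; x_c ≈ 33.7 km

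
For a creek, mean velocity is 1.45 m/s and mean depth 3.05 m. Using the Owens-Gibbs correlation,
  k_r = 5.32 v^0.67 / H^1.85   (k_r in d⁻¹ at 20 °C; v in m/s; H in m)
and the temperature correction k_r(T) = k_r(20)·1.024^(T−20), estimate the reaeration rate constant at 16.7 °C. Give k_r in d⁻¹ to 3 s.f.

k_r ≈ 0.802 d⁻¹

k_r(20) = 5.32 × 1.45^0.67 / 3.05^1.85 = 5.32 × 1.283 / 7.870 = 0.8671 d⁻¹.
k_r(16.7) = 0.8671 × 1.024^(16.7−20) = 0.8671 × 0.9247 = 0.8018 d⁻¹.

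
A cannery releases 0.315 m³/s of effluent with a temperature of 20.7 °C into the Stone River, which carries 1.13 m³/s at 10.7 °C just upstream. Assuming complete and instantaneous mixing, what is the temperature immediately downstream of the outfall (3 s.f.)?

12.9 °C

Flow-weighted mixing: C = (Q_r C_r + Q_w C_w)/(Q_r + Q_w)
= (1.13×10.7 + 0.315×20.7)/(1.13 + 0.315) = 18.61/1.445 = 12.88 °C.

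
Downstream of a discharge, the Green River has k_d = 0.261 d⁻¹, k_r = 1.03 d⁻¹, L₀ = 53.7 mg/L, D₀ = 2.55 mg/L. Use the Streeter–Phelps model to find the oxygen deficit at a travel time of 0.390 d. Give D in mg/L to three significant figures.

D ≈ 5.97 mg/L

k_d L₀/(k_r−k_d) = 0.261×53.7/(1.03−0.261) = 14.02/0.7690 = 18.23 mg/L.
e^(−k_d t) = e^(−0.261×0.3900) = 0.9032; e^(−k_r t) = e^(−1.03×0.3900) = 0.6692.
D = 18.23 × (0.9032 − 0.6692) + 2.55 × 0.6692 = 4.266 + 1.706 = 5.972 mg/L.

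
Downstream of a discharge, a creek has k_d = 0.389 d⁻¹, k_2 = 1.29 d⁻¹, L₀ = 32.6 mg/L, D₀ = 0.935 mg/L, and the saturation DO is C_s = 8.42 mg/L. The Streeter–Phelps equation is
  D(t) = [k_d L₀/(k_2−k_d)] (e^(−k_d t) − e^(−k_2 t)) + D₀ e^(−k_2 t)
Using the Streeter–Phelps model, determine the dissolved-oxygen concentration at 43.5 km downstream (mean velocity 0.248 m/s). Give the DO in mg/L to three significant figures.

Travel time t = x/v = 43.5 km / (0.248 m/s) = 43500 m / 0.248 m/s = 175400 s = 2.030 d.
k_d L₀/(k_2−k_d) = 0.389×32.6/(1.29−0.389) = 12.68/0.9010 = 14.07 mg/L.
e^(−k_d t) = e^(−0.389×2.030) = 0.4540; e^(−k_2 t) = e^(−1.29×2.030) = 0.07289.
D = 14.07 × (0.4540 − 0.07289) + 0.935 × 0.07289 = 5.364 + 0.06815 = 5.432 mg/L.
DO = C_s − D = 8.42 − 5.432 = 2.988 mg/L.

DO ≈ 2.99 mg/L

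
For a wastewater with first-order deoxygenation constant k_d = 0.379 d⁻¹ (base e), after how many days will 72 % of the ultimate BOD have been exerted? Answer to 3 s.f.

y/L₀ = 1 − e^(−k_d t) = 0.72 ⇒ e^(−k_d t) = 0.280
t = −ln(0.280) / 0.379 = 1.273 / 0.379 = 3.359 d.

t ≈ 3.36 d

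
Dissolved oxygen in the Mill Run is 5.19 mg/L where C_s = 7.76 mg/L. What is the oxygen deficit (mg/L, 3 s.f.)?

D = C_s − C = 7.76 − 5.19 = 2.57 mg/L.

D ≈ 2.57 mg/L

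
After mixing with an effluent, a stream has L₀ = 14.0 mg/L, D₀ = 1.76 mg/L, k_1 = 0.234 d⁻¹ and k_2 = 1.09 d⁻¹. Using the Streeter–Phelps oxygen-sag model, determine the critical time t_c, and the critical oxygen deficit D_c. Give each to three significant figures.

t_c ≈ 1.08 d; D_c ≈ 2.34 mg/L

At the critical point dD/dt = 0, so k_1 L₀ e^(−k_1 t) = k_2 D. Substituting D(t) from the Streeter–Phelps equation and solving for t gives
t_c = ln[(k_2/k_1)(1 − D₀(k_2−k_1)/(k_1 L₀))] / (k_2−k_1).
Here k_2−k_1 = 0.8560 d⁻¹ and 1 − D₀(k_2−k_1)/(k_1 L₀) = 1 − 1.76×0.8560/(0.234×14.0) = 0.5401, so
t_c = ln(4.658 × 0.5401) / 0.8560 = 0.9227 / 0.8560 = 1.078 d.
D_c = (k_1/k_2) L₀ e^(−k_1 t_c) = (0.234/1.09) × 14.0 × e^(−0.234×1.078) = 0.2147 × 14.0 × 0.7771 = 2.335 mg/L.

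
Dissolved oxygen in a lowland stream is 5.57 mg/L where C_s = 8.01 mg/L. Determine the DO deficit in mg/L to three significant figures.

D ≈ 2.44 mg/L

D = C_s − C = 8.01 − 5.57 = 2.44 mg/L.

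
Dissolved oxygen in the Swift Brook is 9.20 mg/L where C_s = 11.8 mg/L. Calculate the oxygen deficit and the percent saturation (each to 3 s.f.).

D = C_s − C = 11.8 − 9.20 = 2.60 mg/L.
% saturation = 9.20/11.8 × 100 = 78.0 %.

D ≈ 2.60 mg/L; 78.0 % saturation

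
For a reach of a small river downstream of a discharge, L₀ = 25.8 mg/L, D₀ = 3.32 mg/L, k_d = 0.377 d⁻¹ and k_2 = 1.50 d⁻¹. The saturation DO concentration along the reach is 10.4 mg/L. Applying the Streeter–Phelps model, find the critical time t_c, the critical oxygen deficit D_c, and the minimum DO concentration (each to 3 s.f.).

t_c ≈ 0.799 d; D_c ≈ 4.80 mg/L; min DO ≈ 5.60 mg/L

t_c = [1/(k_2−k_d)] ln[(k_2/k_d)(1 − D₀(k_2−k_d)/(k_d L₀))]
= [1/(1.50−0.377)] ln[(1.50/0.377)(1 − 3.32×1.123/(0.377×25.8))]
= (1/1.123) ln[3.979 × 0.6167] = 0.8905 × ln(2.454) = 0.8905 × 0.8976 = 0.7993 d.
L(t_c) = L₀ e^(−k_d t_c) = 25.8 × 0.7398 = 19.09 mg/L, and at the critical point k_2 D_c = k_d L, so D_c = (0.377/1.50) × 19.09 = 4.797 mg/L.
Minimum DO = C_s − D_c = 10.4 − 4.797 = 5.603 mg/L.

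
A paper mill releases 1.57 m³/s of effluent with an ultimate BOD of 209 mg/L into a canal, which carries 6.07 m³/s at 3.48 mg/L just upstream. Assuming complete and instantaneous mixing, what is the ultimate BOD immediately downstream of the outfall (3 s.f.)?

Flow-weighted mixing: C = (Q_r C_r + Q_w C_w)/(Q_r + Q_w)
= (6.07×3.48 + 1.57×209)/(6.07 + 1.57) = 349.3/7.640 = 45.71 mg/L.

45.7 mg/L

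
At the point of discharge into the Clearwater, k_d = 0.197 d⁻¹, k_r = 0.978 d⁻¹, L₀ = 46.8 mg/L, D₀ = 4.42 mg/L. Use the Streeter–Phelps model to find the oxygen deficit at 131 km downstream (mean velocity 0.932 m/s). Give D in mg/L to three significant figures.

Travel time t = x/v = 131 km / (0.932 m/s) = 131000 m / 0.932 m/s = 140600 s = 1.627 d.
k_d L₀/(k_r−k_d) = 0.197×46.8/(0.978−0.197) = 9.220/0.7810 = 11.80 mg/L.
e^(−k_d t) = e^(−0.197×1.627) = 0.7258; e^(−k_r t) = e^(−0.978×1.627) = 0.2037.
D = 11.80 × (0.7258 − 0.2037) + 4.42 × 0.2037 = 6.163 + 0.9004 = 7.064 mg/L.

D ≈ 7.06 mg/L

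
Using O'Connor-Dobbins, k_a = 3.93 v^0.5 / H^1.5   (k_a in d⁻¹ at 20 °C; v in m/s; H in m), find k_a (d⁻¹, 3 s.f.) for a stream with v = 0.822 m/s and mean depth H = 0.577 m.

k_a = 3.93 × 0.822^0.5 / 0.577^1.5 = 3.93 × 0.9066 / 0.4383 = 8.130 d⁻¹.

k_a ≈ 8.13 d⁻¹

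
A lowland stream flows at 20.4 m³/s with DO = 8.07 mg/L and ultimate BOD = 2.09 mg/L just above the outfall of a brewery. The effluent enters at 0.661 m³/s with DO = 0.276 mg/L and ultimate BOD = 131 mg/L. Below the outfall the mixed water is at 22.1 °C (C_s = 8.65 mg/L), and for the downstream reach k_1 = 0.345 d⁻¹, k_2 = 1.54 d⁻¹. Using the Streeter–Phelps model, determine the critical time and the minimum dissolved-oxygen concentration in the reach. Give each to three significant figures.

Mixed DO = (20.4×8.07 + 0.661×0.276)/(20.4+0.661) = 164.8/21.06 = 7.825 mg/L.
Mixed L₀ = (20.4×2.09 + 0.661×131)/(21.06) = 129.2/21.06 = 6.136 mg/L.
Initial deficit D₀ = C_s − DO₀ = 8.65 − 7.825 = 0.8246 mg/L.
t_c = (1/1.195) ln[(1.54/0.345)(1 − 0.8246×1.195/(0.345×6.136))] = 0.8368 × ln(2.386) = 0.7277 d.
D_c = (0.345/1.54) × 6.136 × e^(−0.345×0.7277) = 0.2240 × 6.136 × 0.7780 = 1.069 mg/L.
Minimum DO = 8.65 − 1.069 = 7.581 mg/L.

t_c ≈ 0.728 d; minimum DO ≈ 7.58 mg/L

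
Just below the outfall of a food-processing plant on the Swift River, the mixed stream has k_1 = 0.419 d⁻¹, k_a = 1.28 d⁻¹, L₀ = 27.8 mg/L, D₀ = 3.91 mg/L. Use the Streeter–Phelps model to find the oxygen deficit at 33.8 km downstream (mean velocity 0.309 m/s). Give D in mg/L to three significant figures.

D ≈ 6.06 mg/L

Travel time t = x/v = 33.8 km / (0.309 m/s) = 33800 m / 0.309 m/s = 109400 s = 1.266 d.
k_1 L₀/(k_a−k_1) = 0.419×27.8/(1.28−0.419) = 11.65/0.8610 = 13.53 mg/L.
e^(−k_1 t) = e^(−0.419×1.266) = 0.5883; e^(−k_a t) = e^(−1.28×1.266) = 0.1978.
D = 13.53 × (0.5883 − 0.1978) + 3.91 × 0.1978 = 5.283 + 0.7734 = 6.057 mg/L.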